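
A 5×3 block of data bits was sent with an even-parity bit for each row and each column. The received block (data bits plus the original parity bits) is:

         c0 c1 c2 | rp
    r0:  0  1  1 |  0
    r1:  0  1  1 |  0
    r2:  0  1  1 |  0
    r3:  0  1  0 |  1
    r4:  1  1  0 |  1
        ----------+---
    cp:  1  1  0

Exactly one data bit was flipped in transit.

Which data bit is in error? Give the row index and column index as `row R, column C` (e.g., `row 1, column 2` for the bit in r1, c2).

Recompute each row's even parity and compare to rp:
  r0: data parity 0, sent rp 0 → ok
  r1: data parity 0, sent rp 0 → ok
  r2: data parity 0, sent rp 0 → ok
  r3: data parity 1, sent rp 1 → ok
  r4: data parity 0, sent rp 1 → mismatch
Recompute each column's even parity and compare to cp:
  c0: data parity 1, sent cp 1 → ok
  c1: data parity 1, sent cp 1 → ok
  c2: data parity 1, sent cp 0 → mismatch
Exactly one row (r4) and one column (c2) fail → the flipped bit is at their intersection.

row 4, column 2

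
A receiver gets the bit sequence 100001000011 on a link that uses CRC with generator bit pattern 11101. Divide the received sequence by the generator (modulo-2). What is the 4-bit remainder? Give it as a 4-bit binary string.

0000

Modulo-2 division of 100001000011 by 11101:
  pos 0: 10000 XOR 11101 = 01101
  pos 1: 11011 XOR 11101 = 00110
  pos 3: 11000 XOR 11101 = 00101
  pos 5: 10100 XOR 11101 = 01001
  pos 6: 10011 XOR 11101 = 01110
  pos 7: 11101 XOR 11101 = 00000
Remainder = 0000 (zero — the frame passes the CRC check).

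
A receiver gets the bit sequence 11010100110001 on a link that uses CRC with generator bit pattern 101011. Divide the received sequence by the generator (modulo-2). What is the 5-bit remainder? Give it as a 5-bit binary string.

Modulo-2 division of 11010100110001 by 101011:
  pos 0: 110101 XOR 101011 = 011110
  pos 1: 111100 XOR 101011 = 010111
  pos 2: 101110 XOR 101011 = 000101
  pos 5: 101110 XOR 101011 = 000101
  pos 8: 101001 XOR 101011 = 000010
Remainder = 00010 (nonzero — an error is detected).

00010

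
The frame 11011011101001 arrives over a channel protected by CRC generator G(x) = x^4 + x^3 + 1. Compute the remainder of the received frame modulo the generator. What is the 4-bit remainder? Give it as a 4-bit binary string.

Modulo-2 division of 11011011101001 by 11001:
  pos 0: 11011 XOR 11001 = 00010
  pos 3: 10011 XOR 11001 = 01010
  pos 4: 10101 XOR 11001 = 01100
  pos 5: 11000 XOR 11001 = 00001
  pos 9: 11001 XOR 11001 = 00000
Remainder = 0000 (zero — the frame passes the CRC check).

0000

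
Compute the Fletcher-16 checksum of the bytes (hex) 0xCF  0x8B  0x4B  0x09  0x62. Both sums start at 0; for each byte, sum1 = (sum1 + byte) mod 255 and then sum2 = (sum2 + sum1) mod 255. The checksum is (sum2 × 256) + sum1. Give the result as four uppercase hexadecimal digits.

Running sums (mod 255):
  after byte 0 (0xCF): sum1=207, sum2=207
  after byte 1 (0x8B): sum1=91, sum2=43
  after byte 2 (0x4B): sum1=166, sum2=209
  after byte 3 (0x09): sum1=175, sum2=129
  after byte 4 (0x62): sum1=18, sum2=147
Checksum = sum2·256 + sum1 = 147·256 + 18 = 37650 = 0x9312.

9312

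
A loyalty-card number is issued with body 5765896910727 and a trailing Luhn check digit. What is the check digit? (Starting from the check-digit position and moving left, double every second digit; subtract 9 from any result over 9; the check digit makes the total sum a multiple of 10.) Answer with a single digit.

2

Partial digits right→left: 7 2 7 0 1 9 6 9 8 5 6 7 5
Double every second digit counting from the check-digit position (so the 1st, 3rd, 5th, ... of the partial from the right).
  doubled (with −9 where >9): 5 5 2 3 7 3 1 → sum 26
  kept as-is: 2 0 9 9 5 7 → sum 32
Total = 26 + 32 = 58.
Check digit = (10 − (58 mod 10)) mod 10 = 2.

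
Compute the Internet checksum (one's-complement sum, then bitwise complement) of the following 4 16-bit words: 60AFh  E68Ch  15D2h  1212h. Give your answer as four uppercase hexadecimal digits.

90DF

One's-complement addition (fold any carry out of bit 15 back into bit 0):
  0x60AF + 0xE68C = 0x1473B → wrap carry → 0x473C
  0x473C + 0x15D2 = 0x05D0E
  0x5D0E + 0x1212 = 0x06F20
One's-complement sum = 0x6F20.
Checksum = ~0x6F20 & 0xFFFF = 0x90DF.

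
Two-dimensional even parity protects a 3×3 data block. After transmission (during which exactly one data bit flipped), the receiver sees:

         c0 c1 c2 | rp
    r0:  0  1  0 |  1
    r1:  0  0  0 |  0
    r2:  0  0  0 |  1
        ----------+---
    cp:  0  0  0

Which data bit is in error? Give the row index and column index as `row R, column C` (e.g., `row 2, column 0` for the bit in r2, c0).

Recompute each row's even parity and compare to rp:
  r0: data parity 1, sent rp 1 → ok
  r1: data parity 0, sent rp 0 → ok
  r2: data parity 0, sent rp 1 → mismatch
Recompute each column's even parity and compare to cp:
  c0: data parity 0, sent cp 0 → ok
  c1: data parity 1, sent cp 0 → mismatch
  c2: data parity 0, sent cp 0 → ok
Exactly one row (r2) and one column (c1) fail → the flipped bit is at their intersection.

row 2, column 1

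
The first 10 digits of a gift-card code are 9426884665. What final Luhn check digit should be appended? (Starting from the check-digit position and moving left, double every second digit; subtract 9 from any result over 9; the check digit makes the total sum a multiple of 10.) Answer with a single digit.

9

Partial digits right→left: 5 6 6 4 8 8 6 2 4 9
Double every second digit counting from the check-digit position (so the 1st, 3rd, 5th, ... of the partial from the right).
  doubled (with −9 where >9): 1 3 7 3 8 → sum 22
  kept as-is: 6 4 8 2 9 → sum 29
Total = 22 + 29 = 51.
Check digit = (10 − (51 mod 10)) mod 10 = 9.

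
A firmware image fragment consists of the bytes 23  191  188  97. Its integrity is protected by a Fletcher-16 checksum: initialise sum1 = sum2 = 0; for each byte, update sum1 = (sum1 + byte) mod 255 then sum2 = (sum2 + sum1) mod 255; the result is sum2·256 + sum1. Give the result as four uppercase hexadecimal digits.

Running sums (mod 255):
  after byte 0 (23): sum1=23, sum2=23
  after byte 1 (191): sum1=214, sum2=237
  after byte 2 (188): sum1=147, sum2=129
  after byte 3 (97): sum1=244, sum2=118
Checksum = sum2·256 + sum1 = 118·256 + 244 = 30452 = 0x76F4.

76F4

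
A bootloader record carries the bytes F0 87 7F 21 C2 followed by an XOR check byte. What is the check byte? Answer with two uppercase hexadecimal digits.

XOR the bytes together:
  start with 0xF0
  0xF0 ⊕ 0x87 = 0x77
  0x77 ⊕ 0x7F = 0x08
  0x08 ⊕ 0x21 = 0x29
  0x29 ⊕ 0xC2 = 0xEB

EB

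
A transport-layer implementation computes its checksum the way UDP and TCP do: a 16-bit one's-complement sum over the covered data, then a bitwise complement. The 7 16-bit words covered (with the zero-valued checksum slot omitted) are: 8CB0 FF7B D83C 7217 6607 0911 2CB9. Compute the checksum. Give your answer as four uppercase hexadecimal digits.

8DAD

One's-complement addition (fold any carry out of bit 15 back into bit 0):
  0x8CB0 + 0xFF7B = 0x18C2B → wrap carry → 0x8C2C
  0x8C2C + 0xD83C = 0x16468 → wrap carry → 0x6469
  0x6469 + 0x7217 = 0x0D680
  0xD680 + 0x6607 = 0x13C87 → wrap carry → 0x3C88
  0x3C88 + 0x0911 = 0x04599
  0x4599 + 0x2CB9 = 0x07252
One's-complement sum = 0x7252.
Checksum = ~0x7252 & 0xFFFF = 0x8DAD.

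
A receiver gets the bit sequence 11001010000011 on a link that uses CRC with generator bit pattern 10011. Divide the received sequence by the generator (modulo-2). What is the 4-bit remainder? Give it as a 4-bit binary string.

0000

Modulo-2 division of 11001010000011 by 10011:
  pos 0: 11001 XOR 10011 = 01010
  pos 1: 10100 XOR 10011 = 00111
  pos 3: 11110 XOR 10011 = 01101
  pos 4: 11010 XOR 10011 = 01001
  pos 5: 10010 XOR 10011 = 00001
  pos 9: 10011 XOR 10011 = 00000
Remainder = 0000 (zero — the frame passes the CRC check).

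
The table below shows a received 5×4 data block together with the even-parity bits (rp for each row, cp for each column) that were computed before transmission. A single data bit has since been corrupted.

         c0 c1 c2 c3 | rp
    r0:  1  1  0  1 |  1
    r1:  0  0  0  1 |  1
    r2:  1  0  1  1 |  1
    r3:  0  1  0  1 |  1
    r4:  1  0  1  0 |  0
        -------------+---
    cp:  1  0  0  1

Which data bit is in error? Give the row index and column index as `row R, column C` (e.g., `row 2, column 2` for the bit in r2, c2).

row 3, column 3

Recompute each row's even parity and compare to rp:
  r0: data parity 1, sent rp 1 → ok
  r1: data parity 1, sent rp 1 → ok
  r2: data parity 1, sent rp 1 → ok
  r3: data parity 0, sent rp 1 → mismatch
  r4: data parity 0, sent rp 0 → ok
Recompute each column's even parity and compare to cp:
  c0: data parity 1, sent cp 1 → ok
  c1: data parity 0, sent cp 0 → ok
  c2: data parity 0, sent cp 0 → ok
  c3: data parity 0, sent cp 1 → mismatch
Exactly one row (r3) and one column (c3) fail → the flipped bit is at their intersection.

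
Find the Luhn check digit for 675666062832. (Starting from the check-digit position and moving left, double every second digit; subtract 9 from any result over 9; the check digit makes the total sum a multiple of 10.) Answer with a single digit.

Partial digits right→left: 2 3 8 2 6 0 6 6 6 5 7 6
Double every second digit counting from the check-digit position (so the 1st, 3rd, 5th, ... of the partial from the right).
  doubled (with −9 where >9): 4 7 3 3 3 5 → sum 25
  kept as-is: 3 2 0 6 5 6 → sum 22
Total = 25 + 22 = 47.
Check digit = (10 − (47 mod 10)) mod 10 = 3.

3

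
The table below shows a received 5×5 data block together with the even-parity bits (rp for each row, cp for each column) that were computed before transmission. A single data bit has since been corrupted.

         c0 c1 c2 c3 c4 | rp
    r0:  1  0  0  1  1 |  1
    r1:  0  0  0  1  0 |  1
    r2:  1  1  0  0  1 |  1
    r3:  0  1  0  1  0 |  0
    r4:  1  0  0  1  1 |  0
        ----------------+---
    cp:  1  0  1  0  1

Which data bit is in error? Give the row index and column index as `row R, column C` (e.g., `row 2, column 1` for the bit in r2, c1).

row 4, column 2

Recompute each row's even parity and compare to rp:
  r0: data parity 1, sent rp 1 → ok
  r1: data parity 1, sent rp 1 → ok
  r2: data parity 1, sent rp 1 → ok
  r3: data parity 0, sent rp 0 → ok
  r4: data parity 1, sent rp 0 → mismatch
Recompute each column's even parity and compare to cp:
  c0: data parity 1, sent cp 1 → ok
  c1: data parity 0, sent cp 0 → ok
  c2: data parity 0, sent cp 1 → mismatch
  c3: data parity 0, sent cp 0 → ok
  c4: data parity 1, sent cp 1 → ok
Exactly one row (r4) and one column (c2) fail → the flipped bit is at their intersection.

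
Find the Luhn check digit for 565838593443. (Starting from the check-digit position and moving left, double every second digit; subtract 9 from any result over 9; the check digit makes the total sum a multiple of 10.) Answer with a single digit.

5

Partial digits right→left: 3 4 4 3 9 5 8 3 8 5 6 5
Double every second digit counting from the check-digit position (so the 1st, 3rd, 5th, ... of the partial from the right).
  doubled (with −9 where >9): 6 8 9 7 7 3 → sum 40
  kept as-is: 4 3 5 3 5 5 → sum 25
Total = 40 + 25 = 65.
Check digit = (10 − (65 mod 10)) mod 10 = 5.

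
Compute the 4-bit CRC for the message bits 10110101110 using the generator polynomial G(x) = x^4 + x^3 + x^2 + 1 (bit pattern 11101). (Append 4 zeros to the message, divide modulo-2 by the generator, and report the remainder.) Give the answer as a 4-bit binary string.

Append 4 zeros: 101101011100000. Divide by 11101 (XOR where the leading bit is 1):
  pos 0: 10110 XOR 11101 = 01011
  pos 1: 10111 XOR 11101 = 01010
  pos 2: 10100 XOR 11101 = 01001
  pos 3: 10011 XOR 11101 = 01110
  pos 4: 11101 XOR 11101 = 00000
  pos 9: 10000 XOR 11101 = 01101
  pos 10: 11010 XOR 11101 = 00111
Remainder (last 4 bits) = 0111. This is the CRC / FCS.

0111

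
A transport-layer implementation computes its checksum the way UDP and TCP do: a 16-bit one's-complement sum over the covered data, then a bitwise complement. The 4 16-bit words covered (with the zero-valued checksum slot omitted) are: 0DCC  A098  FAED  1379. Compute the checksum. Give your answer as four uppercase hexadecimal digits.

One's-complement addition (fold any carry out of bit 15 back into bit 0):
  0x0DCC + 0xA098 = 0x0AE64
  0xAE64 + 0xFAED = 0x1A951 → wrap carry → 0xA952
  0xA952 + 0x1379 = 0x0BCCB
One's-complement sum = 0xBCCB.
Checksum = ~0xBCCB & 0xFFFF = 0x4334.

4334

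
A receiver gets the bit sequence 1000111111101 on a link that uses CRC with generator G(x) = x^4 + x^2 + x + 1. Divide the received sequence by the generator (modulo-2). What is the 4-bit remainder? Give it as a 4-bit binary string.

0010

Modulo-2 division of 1000111111101 by 10111:
  pos 0: 10001 XOR 10111 = 00110
  pos 2: 11011 XOR 10111 = 01100
  pos 3: 11001 XOR 10111 = 01110
  pos 4: 11101 XOR 10111 = 01010
  pos 5: 10101 XOR 10111 = 00010
  pos 8: 10101 XOR 10111 = 00010
Remainder = 0010 (nonzero — an error is detected).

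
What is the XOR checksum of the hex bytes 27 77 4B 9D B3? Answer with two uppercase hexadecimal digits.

XOR the bytes together:
  start with 0x27
  0x27 ⊕ 0x77 = 0x50
  0x50 ⊕ 0x4B = 0x1B
  0x1B ⊕ 0x9D = 0x86
  0x86 ⊕ 0xB3 = 0x35

35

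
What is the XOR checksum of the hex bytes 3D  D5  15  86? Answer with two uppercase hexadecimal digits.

XOR the bytes together:
  start with 0x3D
  0x3D ⊕ 0xD5 = 0xE8
  0xE8 ⊕ 0x15 = 0xFD
  0xFD ⊕ 0x86 = 0x7B

7B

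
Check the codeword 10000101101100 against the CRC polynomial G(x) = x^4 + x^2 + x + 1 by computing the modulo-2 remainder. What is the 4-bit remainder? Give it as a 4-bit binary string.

Modulo-2 division of 10000101101100 by 10111:
  pos 0: 10000 XOR 10111 = 00111
  pos 2: 11110 XOR 10111 = 01001
  pos 3: 10011 XOR 10111 = 00100
  pos 5: 10010 XOR 10111 = 00101
  pos 7: 10111 XOR 10111 = 00000
Remainder = 0000 (zero — the frame passes the CRC check).

0000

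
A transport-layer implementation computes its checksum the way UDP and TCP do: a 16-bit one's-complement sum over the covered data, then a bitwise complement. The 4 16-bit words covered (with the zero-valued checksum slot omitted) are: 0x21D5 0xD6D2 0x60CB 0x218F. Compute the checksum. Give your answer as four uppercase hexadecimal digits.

One's-complement addition (fold any carry out of bit 15 back into bit 0):
  0x21D5 + 0xD6D2 = 0x0F8A7
  0xF8A7 + 0x60CB = 0x15972 → wrap carry → 0x5973
  0x5973 + 0x218F = 0x07B02
One's-complement sum = 0x7B02.
Checksum = ~0x7B02 & 0xFFFF = 0x84FD.

84FD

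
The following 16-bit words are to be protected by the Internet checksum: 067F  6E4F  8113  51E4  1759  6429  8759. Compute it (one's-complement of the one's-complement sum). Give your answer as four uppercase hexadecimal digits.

B55D

One's-complement addition (fold any carry out of bit 15 back into bit 0):
  0x067F + 0x6E4F = 0x074CE
  0x74CE + 0x8113 = 0x0F5E1
  0xF5E1 + 0x51E4 = 0x147C5 → wrap carry → 0x47C6
  0x47C6 + 0x1759 = 0x05F1F
  0x5F1F + 0x6429 = 0x0C348
  0xC348 + 0x8759 = 0x14AA1 → wrap carry → 0x4AA2
One's-complement sum = 0x4AA2.
Checksum = ~0x4AA2 & 0xFFFF = 0xB55D.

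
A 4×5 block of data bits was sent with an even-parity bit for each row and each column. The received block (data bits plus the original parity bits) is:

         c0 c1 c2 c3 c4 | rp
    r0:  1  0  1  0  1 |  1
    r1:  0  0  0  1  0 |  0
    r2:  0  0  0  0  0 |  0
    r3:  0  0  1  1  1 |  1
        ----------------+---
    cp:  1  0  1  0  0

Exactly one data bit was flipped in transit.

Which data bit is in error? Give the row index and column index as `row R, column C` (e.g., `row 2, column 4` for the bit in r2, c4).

Recompute each row's even parity and compare to rp:
  r0: data parity 1, sent rp 1 → ok
  r1: data parity 1, sent rp 0 → mismatch
  r2: data parity 0, sent rp 0 → ok
  r3: data parity 1, sent rp 1 → ok
Recompute each column's even parity and compare to cp:
  c0: data parity 1, sent cp 1 → ok
  c1: data parity 0, sent cp 0 → ok
  c2: data parity 0, sent cp 1 → mismatch
  c3: data parity 0, sent cp 0 → ok
  c4: data parity 0, sent cp 0 → ok
Exactly one row (r1) and one column (c2) fail → the flipped bit is at their intersection.

row 1, column 2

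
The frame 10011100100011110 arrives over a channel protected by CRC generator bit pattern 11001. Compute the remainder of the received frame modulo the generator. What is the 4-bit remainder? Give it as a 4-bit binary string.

0011

Modulo-2 division of 10011100100011110 by 11001:
  pos 0: 10011 XOR 11001 = 01010
  pos 1: 10101 XOR 11001 = 01100
  pos 2: 11000 XOR 11001 = 00001
  pos 6: 10100 XOR 11001 = 01101
  pos 7: 11010 XOR 11001 = 00011
  pos 10: 11111 XOR 11001 = 00110
  pos 12: 11010 XOR 11001 = 00011
Remainder = 0011 (nonzero — an error is detected).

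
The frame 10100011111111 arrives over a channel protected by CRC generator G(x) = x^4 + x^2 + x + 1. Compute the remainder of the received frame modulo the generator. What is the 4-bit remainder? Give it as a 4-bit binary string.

Modulo-2 division of 10100011111111 by 10111:
  pos 0: 10100 XOR 10111 = 00011
  pos 3: 11011 XOR 10111 = 01100
  pos 4: 11001 XOR 10111 = 01110
  pos 5: 11101 XOR 10111 = 01010
  pos 6: 10101 XOR 10111 = 00010
  pos 9: 10111 XOR 10111 = 00000
Remainder = 0000 (zero — the frame passes the CRC check).

0000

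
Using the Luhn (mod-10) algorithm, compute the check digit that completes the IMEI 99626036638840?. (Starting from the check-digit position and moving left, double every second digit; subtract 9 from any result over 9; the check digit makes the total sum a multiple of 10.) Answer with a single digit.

9

Partial digits right→left: 0 4 8 8 3 6 6 3 0 6 2 6 9 9
Double every second digit counting from the check-digit position (so the 1st, 3rd, 5th, ... of the partial from the right).
  doubled (with −9 where >9): 0 7 6 3 0 4 9 → sum 29
  kept as-is: 4 8 6 3 6 6 9 → sum 42
Total = 29 + 42 = 71.
Check digit = (10 − (71 mod 10)) mod 10 = 9.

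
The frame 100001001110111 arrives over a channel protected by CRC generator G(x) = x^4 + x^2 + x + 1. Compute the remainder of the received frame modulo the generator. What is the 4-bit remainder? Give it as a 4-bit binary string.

Modulo-2 division of 100001001110111 by 10111:
  pos 0: 10000 XOR 10111 = 00111
  pos 2: 11110 XOR 10111 = 01001
  pos 3: 10010 XOR 10111 = 00101
  pos 5: 10111 XOR 10111 = 00000
  pos 10: 10111 XOR 10111 = 00000
Remainder = 0000 (zero — the frame passes the CRC check).

0000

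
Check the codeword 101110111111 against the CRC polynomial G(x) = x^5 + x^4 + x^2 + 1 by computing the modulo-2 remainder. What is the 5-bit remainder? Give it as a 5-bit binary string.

Modulo-2 division of 101110111111 by 110101:
  pos 0: 101110 XOR 110101 = 011011
  pos 1: 110111 XOR 110101 = 000010
  pos 5: 101111 XOR 110101 = 011010
  pos 6: 110101 XOR 110101 = 000000
Remainder = 00000 (zero — the frame passes the CRC check).

00000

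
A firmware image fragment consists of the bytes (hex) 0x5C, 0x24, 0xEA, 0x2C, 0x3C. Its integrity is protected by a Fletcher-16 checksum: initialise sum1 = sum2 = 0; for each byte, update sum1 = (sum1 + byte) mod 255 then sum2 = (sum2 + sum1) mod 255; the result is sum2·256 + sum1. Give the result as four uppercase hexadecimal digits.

Running sums (mod 255):
  after byte 0 (0x5C): sum1=92, sum2=92
  after byte 1 (0x24): sum1=128, sum2=220
  after byte 2 (0xEA): sum1=107, sum2=72
  after byte 3 (0x2C): sum1=151, sum2=223
  after byte 4 (0x3C): sum1=211, sum2=179
Checksum = sum2·256 + sum1 = 179·256 + 211 = 46035 = 0xB3D3.

B3D3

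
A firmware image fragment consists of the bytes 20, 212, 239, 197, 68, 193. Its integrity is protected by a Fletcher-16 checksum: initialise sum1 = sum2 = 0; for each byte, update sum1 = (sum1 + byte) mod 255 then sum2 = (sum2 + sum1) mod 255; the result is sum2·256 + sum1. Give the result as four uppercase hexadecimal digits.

FBA4

Running sums (mod 255):
  after byte 0 (20): sum1=20, sum2=20
  after byte 1 (212): sum1=232, sum2=252
  after byte 2 (239): sum1=216, sum2=213
  after byte 3 (197): sum1=158, sum2=116
  after byte 4 (68): sum1=226, sum2=87
  after byte 5 (193): sum1=164, sum2=251
Checksum = sum2·256 + sum1 = 251·256 + 164 = 64420 = 0xFBA4.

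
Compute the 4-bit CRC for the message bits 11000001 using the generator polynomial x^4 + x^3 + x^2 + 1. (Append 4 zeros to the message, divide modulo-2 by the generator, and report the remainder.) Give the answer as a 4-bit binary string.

Append 4 zeros: 110000010000. Divide by 11101 (XOR where the leading bit is 1):
  pos 0: 11000 XOR 11101 = 00101
  pos 2: 10100 XOR 11101 = 01001
  pos 3: 10011 XOR 11101 = 01110
  pos 4: 11100 XOR 11101 = 00001
Remainder (last 4 bits) = 1000. This is the CRC / FCS.

1000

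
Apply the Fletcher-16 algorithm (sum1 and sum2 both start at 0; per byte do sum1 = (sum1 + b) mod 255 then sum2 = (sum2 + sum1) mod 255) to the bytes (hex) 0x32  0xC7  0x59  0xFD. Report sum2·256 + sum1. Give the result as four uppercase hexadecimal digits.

Running sums (mod 255):
  after byte 0 (0x32): sum1=50, sum2=50
  after byte 1 (0xC7): sum1=249, sum2=44
  after byte 2 (0x59): sum1=83, sum2=127
  after byte 3 (0xFD): sum1=81, sum2=208
Checksum = sum2·256 + sum1 = 208·256 + 81 = 53329 = 0xD051.

D051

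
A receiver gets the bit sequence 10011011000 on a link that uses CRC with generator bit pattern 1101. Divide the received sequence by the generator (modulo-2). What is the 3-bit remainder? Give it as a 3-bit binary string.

000

Modulo-2 division of 10011011000 by 1101:
  pos 0: 1001 XOR 1101 = 0100
  pos 1: 1001 XOR 1101 = 0100
  pos 2: 1000 XOR 1101 = 0101
  pos 3: 1011 XOR 1101 = 0110
  pos 4: 1101 XOR 1101 = 0000
Remainder = 000 (zero — the frame passes the CRC check).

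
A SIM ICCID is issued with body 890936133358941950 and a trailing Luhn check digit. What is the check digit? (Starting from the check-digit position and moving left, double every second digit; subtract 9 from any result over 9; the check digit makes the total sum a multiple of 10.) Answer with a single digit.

Partial digits right→left: 0 5 9 1 4 9 8 5 3 3 3 1 6 3 9 0 9 8
Double every second digit counting from the check-digit position (so the 1st, 3rd, 5th, ... of the partial from the right).
  doubled (with −9 where >9): 0 9 8 7 6 6 3 9 9 → sum 57
  kept as-is: 5 1 9 5 3 1 3 0 8 → sum 35
Total = 57 + 35 = 92.
Check digit = (10 − (92 mod 10)) mod 10 = 8.

8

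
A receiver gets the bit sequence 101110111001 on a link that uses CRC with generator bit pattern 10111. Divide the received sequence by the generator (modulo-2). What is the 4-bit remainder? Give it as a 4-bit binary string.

Modulo-2 division of 101110111001 by 10111:
  pos 0: 10111 XOR 10111 = 00000
  pos 6: 11100 XOR 10111 = 01011
  pos 7: 10111 XOR 10111 = 00000
Remainder = 0000 (zero — the frame passes the CRC check).

0000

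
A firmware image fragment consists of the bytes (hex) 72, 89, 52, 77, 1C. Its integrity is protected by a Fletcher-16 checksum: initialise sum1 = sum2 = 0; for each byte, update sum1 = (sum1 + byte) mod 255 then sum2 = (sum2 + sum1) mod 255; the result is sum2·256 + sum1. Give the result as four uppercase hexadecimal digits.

64E1

Running sums (mod 255):
  after byte 0 (72): sum1=114, sum2=114
  after byte 1 (89): sum1=251, sum2=110
  after byte 2 (52): sum1=78, sum2=188
  after byte 3 (77): sum1=197, sum2=130
  after byte 4 (1C): sum1=225, sum2=100
Checksum = sum2·256 + sum1 = 100·256 + 225 = 25825 = 0x64E1.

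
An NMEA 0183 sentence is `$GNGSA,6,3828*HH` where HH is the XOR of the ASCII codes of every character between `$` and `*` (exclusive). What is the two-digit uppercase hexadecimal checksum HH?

XOR the ASCII codes of the payload characters:
  'G' = 0x47 → acc = 0x47
  'N' = 0x4E → acc = 0x09
  'G' = 0x47 → acc = 0x4E
  'S' = 0x53 → acc = 0x1D
  'A' = 0x41 → acc = 0x5C
  ',' = 0x2C → acc = 0x70
  '6' = 0x36 → acc = 0x46
  ',' = 0x2C → acc = 0x6A
  '3' = 0x33 → acc = 0x59
  '8' = 0x38 → acc = 0x61
  '2' = 0x32 → acc = 0x53
  '8' = 0x38 → acc = 0x6B
Checksum = 0x6B.

6B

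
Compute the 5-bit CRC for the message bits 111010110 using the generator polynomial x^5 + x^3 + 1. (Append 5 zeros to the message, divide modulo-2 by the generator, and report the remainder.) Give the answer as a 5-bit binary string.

00110

Append 5 zeros: 11101011000000. Divide by 101001 (XOR where the leading bit is 1):
  pos 0: 111010 XOR 101001 = 010011
  pos 1: 100111 XOR 101001 = 001110
  pos 3: 111010 XOR 101001 = 010011
  pos 4: 100110 XOR 101001 = 001111
  pos 6: 111100 XOR 101001 = 010101
  pos 7: 101010 XOR 101001 = 000011
Remainder (last 5 bits) = 00110. This is the CRC / FCS.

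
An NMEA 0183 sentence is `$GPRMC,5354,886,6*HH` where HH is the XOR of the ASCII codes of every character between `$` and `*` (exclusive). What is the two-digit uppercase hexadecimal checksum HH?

60

XOR the ASCII codes of the payload characters:
  'G' = 0x47 → acc = 0x47
  'P' = 0x50 → acc = 0x17
  'R' = 0x52 → acc = 0x45
  'M' = 0x4D → acc = 0x08
  'C' = 0x43 → acc = 0x4B
  ',' = 0x2C → acc = 0x67
  '5' = 0x35 → acc = 0x52
  '3' = 0x33 → acc = 0x61
  '5' = 0x35 → acc = 0x54
  '4' = 0x34 → acc = 0x60
  ',' = 0x2C → acc = 0x4C
  '8' = 0x38 → acc = 0x74
  '8' = 0x38 → acc = 0x4C
  '6' = 0x36 → acc = 0x7A
  ',' = 0x2C → acc = 0x56
  '6' = 0x36 → acc = 0x60
Checksum = 0x60.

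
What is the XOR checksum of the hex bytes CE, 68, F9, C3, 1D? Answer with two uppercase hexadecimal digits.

81

XOR the bytes together:
  start with 0xCE
  0xCE ⊕ 0x68 = 0xA6
  0xA6 ⊕ 0xF9 = 0x5F
  0x5F ⊕ 0xC3 = 0x9C
  0x9C ⊕ 0x1D = 0x81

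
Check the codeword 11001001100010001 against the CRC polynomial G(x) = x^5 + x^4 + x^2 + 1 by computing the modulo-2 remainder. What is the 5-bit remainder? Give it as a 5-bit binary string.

00001

Modulo-2 division of 11001001100010001 by 110101:
  pos 0: 110010 XOR 110101 = 000111
  pos 3: 111011 XOR 110101 = 001110
  pos 5: 111000 XOR 110101 = 001101
  pos 7: 110101 XOR 110101 = 000000
Remainder = 00001 (nonzero — an error is detected).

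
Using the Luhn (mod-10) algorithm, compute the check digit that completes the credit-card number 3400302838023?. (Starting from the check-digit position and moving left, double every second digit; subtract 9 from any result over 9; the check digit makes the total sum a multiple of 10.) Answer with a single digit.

0

Partial digits right→left: 3 2 0 8 3 8 2 0 3 0 0 4 3
Double every second digit counting from the check-digit position (so the 1st, 3rd, 5th, ... of the partial from the right).
  doubled (with −9 where >9): 6 0 6 4 6 0 6 → sum 28
  kept as-is: 2 8 8 0 0 4 → sum 22
Total = 28 + 22 = 50.
Check digit = (10 − (50 mod 10)) mod 10 = 0.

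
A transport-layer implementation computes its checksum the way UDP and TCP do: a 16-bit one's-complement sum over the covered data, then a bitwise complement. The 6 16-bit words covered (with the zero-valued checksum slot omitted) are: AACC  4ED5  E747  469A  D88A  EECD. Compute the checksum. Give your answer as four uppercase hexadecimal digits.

1123

One's-complement addition (fold any carry out of bit 15 back into bit 0):
  0xAACC + 0x4ED5 = 0x0F9A1
  0xF9A1 + 0xE747 = 0x1E0E8 → wrap carry → 0xE0E9
  0xE0E9 + 0x469A = 0x12783 → wrap carry → 0x2784
  0x2784 + 0xD88A = 0x1000E → wrap carry → 0x000F
  0x000F + 0xEECD = 0x0EEDC
One's-complement sum = 0xEEDC.
Checksum = ~0xEEDC & 0xFFFF = 0x1123.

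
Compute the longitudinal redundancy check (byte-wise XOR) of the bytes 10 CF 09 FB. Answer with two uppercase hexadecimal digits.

XOR the bytes together:
  start with 0x10
  0x10 ⊕ 0xCF = 0xDF
  0xDF ⊕ 0x09 = 0xD6
  0xD6 ⊕ 0xFB = 0x2D

2D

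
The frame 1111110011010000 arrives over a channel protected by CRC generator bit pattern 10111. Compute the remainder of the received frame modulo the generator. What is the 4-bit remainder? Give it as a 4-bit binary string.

0100

Modulo-2 division of 1111110011010000 by 10111:
  pos 0: 11111 XOR 10111 = 01000
  pos 1: 10001 XOR 10111 = 00110
  pos 3: 11000 XOR 10111 = 01111
  pos 4: 11111 XOR 10111 = 01000
  pos 5: 10001 XOR 10111 = 00110
  pos 7: 11001 XOR 10111 = 01110
  pos 8: 11100 XOR 10111 = 01011
  pos 9: 10110 XOR 10111 = 00001
Remainder = 0100 (nonzero — an error is detected).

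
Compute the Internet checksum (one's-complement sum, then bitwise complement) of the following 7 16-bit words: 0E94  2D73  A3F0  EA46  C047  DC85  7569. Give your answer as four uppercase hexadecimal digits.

238A

One's-complement addition (fold any carry out of bit 15 back into bit 0):
  0x0E94 + 0x2D73 = 0x03C07
  0x3C07 + 0xA3F0 = 0x0DFF7
  0xDFF7 + 0xEA46 = 0x1CA3D → wrap carry → 0xCA3E
  0xCA3E + 0xC047 = 0x18A85 → wrap carry → 0x8A86
  0x8A86 + 0xDC85 = 0x1670B → wrap carry → 0x670C
  0x670C + 0x7569 = 0x0DC75
One's-complement sum = 0xDC75.
Checksum = ~0xDC75 & 0xFFFF = 0x238A.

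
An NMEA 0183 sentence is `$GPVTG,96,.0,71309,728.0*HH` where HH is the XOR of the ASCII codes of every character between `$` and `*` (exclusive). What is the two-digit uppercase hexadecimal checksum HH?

5C

XOR the ASCII codes of the payload characters:
  'G' = 0x47 → acc = 0x47
  'P' = 0x50 → acc = 0x17
  'V' = 0x56 → acc = 0x41
  'T' = 0x54 → acc = 0x15
  'G' = 0x47 → acc = 0x52
  ',' = 0x2C → acc = 0x7E
  '9' = 0x39 → acc = 0x47
  '6' = 0x36 → acc = 0x71
  ',' = 0x2C → acc = 0x5D
  '.' = 0x2E → acc = 0x73
  '0' = 0x30 → acc = 0x43
  ',' = 0x2C → acc = 0x6F
  '7' = 0x37 → acc = 0x58
  '1' = 0x31 → acc = 0x69
  '3' = 0x33 → acc = 0x5A
  '0' = 0x30 → acc = 0x6A
  '9' = 0x39 → acc = 0x53
  ',' = 0x2C → acc = 0x7F
  '7' = 0x37 → acc = 0x48
  '2' = 0x32 → acc = 0x7A
  '8' = 0x38 → acc = 0x42
  '.' = 0x2E → acc = 0x6C
  '0' = 0x30 → acc = 0x5C
Checksum = 0x5C.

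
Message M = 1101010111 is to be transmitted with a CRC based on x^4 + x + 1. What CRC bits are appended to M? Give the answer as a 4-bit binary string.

Append 4 zeros: 11010101110000. Divide by 10011 (XOR where the leading bit is 1):
  pos 0: 11010 XOR 10011 = 01001
  pos 1: 10011 XOR 10011 = 00000
  pos 7: 11100 XOR 10011 = 01111
  pos 8: 11110 XOR 10011 = 01101
  pos 9: 11010 XOR 10011 = 01001
Remainder (last 4 bits) = 1001. This is the CRC / FCS.

1001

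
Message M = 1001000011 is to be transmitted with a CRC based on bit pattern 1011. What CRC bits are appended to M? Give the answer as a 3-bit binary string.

Append 3 zeros: 1001000011000. Divide by 1011 (XOR where the leading bit is 1):
  pos 0: 1001 XOR 1011 = 0010
  pos 2: 1000 XOR 1011 = 0011
  pos 4: 1100 XOR 1011 = 0111
  pos 5: 1111 XOR 1011 = 0100
  pos 6: 1001 XOR 1011 = 0010
  pos 8: 1000 XOR 1011 = 0011
Remainder (last 3 bits) = 110. This is the CRC / FCS.

110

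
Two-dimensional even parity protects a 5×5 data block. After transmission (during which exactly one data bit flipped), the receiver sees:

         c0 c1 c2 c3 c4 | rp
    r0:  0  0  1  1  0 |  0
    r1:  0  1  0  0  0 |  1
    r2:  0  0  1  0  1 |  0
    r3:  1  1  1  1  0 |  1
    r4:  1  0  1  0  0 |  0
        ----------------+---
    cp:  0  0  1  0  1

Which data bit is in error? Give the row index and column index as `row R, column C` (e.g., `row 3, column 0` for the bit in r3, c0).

row 3, column 2

Recompute each row's even parity and compare to rp:
  r0: data parity 0, sent rp 0 → ok
  r1: data parity 1, sent rp 1 → ok
  r2: data parity 0, sent rp 0 → ok
  r3: data parity 0, sent rp 1 → mismatch
  r4: data parity 0, sent rp 0 → ok
Recompute each column's even parity and compare to cp:
  c0: data parity 0, sent cp 0 → ok
  c1: data parity 0, sent cp 0 → ok
  c2: data parity 0, sent cp 1 → mismatch
  c3: data parity 0, sent cp 0 → ok
  c4: data parity 1, sent cp 1 → ok
Exactly one row (r3) and one column (c2) fail → the flipped bit is at their intersection.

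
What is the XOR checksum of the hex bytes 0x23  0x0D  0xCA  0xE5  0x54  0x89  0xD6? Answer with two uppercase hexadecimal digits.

XOR the bytes together:
  start with 0x23
  0x23 ⊕ 0x0D = 0x2E
  0x2E ⊕ 0xCA = 0xE4
  0xE4 ⊕ 0xE5 = 0x01
  0x01 ⊕ 0x54 = 0x55
  0x55 ⊕ 0x89 = 0xDC
  0xDC ⊕ 0xD6 = 0x0A

0A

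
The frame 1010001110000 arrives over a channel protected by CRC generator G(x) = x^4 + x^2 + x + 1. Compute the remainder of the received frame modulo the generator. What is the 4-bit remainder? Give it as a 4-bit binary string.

0100

Modulo-2 division of 1010001110000 by 10111:
  pos 0: 10100 XOR 10111 = 00011
  pos 3: 11011 XOR 10111 = 01100
  pos 4: 11001 XOR 10111 = 01110
  pos 5: 11100 XOR 10111 = 01011
  pos 6: 10110 XOR 10111 = 00001
Remainder = 0100 (nonzero — an error is detected).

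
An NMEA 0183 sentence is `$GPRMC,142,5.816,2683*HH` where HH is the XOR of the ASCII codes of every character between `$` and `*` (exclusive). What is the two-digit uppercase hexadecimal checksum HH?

7B

XOR the ASCII codes of the payload characters:
  'G' = 0x47 → acc = 0x47
  'P' = 0x50 → acc = 0x17
  'R' = 0x52 → acc = 0x45
  'M' = 0x4D → acc = 0x08
  'C' = 0x43 → acc = 0x4B
  ',' = 0x2C → acc = 0x67
  '1' = 0x31 → acc = 0x56
  '4' = 0x34 → acc = 0x62
  '2' = 0x32 → acc = 0x50
  ',' = 0x2C → acc = 0x7C
  '5' = 0x35 → acc = 0x49
  '.' = 0x2E → acc = 0x67
  '8' = 0x38 → acc = 0x5F
  '1' = 0x31 → acc = 0x6E
  '6' = 0x36 → acc = 0x58
  ',' = 0x2C → acc = 0x74
  '2' = 0x32 → acc = 0x46
  '6' = 0x36 → acc = 0x70
  '8' = 0x38 → acc = 0x48
  '3' = 0x33 → acc = 0x7B
Checksum = 0x7B.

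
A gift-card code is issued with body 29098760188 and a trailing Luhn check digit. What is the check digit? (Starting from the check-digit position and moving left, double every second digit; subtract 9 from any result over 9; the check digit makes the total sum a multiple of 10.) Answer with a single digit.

Partial digits right→left: 8 8 1 0 6 7 8 9 0 9 2
Double every second digit counting from the check-digit position (so the 1st, 3rd, 5th, ... of the partial from the right).
  doubled (with −9 where >9): 7 2 3 7 0 4 → sum 23
  kept as-is: 8 0 7 9 9 → sum 33
Total = 23 + 33 = 56.
Check digit = (10 − (56 mod 10)) mod 10 = 4.

4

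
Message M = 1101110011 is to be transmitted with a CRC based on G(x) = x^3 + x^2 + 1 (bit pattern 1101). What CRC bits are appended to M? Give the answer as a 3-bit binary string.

Append 3 zeros: 1101110011000. Divide by 1101 (XOR where the leading bit is 1):
  pos 0: 1101 XOR 1101 = 0000
  pos 4: 1100 XOR 1101 = 0001
  pos 7: 1110 XOR 1101 = 0011
  pos 9: 1100 XOR 1101 = 0001
Remainder (last 3 bits) = 001. This is the CRC / FCS.

001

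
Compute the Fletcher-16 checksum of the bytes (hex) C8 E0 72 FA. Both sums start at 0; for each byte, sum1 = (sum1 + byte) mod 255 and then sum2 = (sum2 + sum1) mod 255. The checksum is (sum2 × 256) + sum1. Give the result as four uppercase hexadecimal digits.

A517

Running sums (mod 255):
  after byte 0 (C8): sum1=200, sum2=200
  after byte 1 (E0): sum1=169, sum2=114
  after byte 2 (72): sum1=28, sum2=142
  after byte 3 (FA): sum1=23, sum2=165
Checksum = sum2·256 + sum1 = 165·256 + 23 = 42263 = 0xA517.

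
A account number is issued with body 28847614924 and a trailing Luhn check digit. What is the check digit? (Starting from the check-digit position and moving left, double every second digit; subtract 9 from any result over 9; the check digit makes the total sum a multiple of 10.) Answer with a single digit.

Partial digits right→left: 4 2 9 4 1 6 7 4 8 8 2
Double every second digit counting from the check-digit position (so the 1st, 3rd, 5th, ... of the partial from the right).
  doubled (with −9 where >9): 8 9 2 5 7 4 → sum 35
  kept as-is: 2 4 6 4 8 → sum 24
Total = 35 + 24 = 59.
Check digit = (10 − (59 mod 10)) mod 10 = 1.

1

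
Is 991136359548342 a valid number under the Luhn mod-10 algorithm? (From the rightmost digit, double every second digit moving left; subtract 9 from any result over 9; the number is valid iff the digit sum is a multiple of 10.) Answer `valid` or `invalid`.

From the right, keep odd positions and double even positions (subtract 9 from any doubled value over 9):
  doubled (positions 2,4,...): 8 7 1 1 3 2 9 → sum 31
  kept (positions 1,3,...): 2 3 4 9 3 3 1 9 → sum 34
Total = 65.
65 mod 10 = 5, so the number is invalid.

invalid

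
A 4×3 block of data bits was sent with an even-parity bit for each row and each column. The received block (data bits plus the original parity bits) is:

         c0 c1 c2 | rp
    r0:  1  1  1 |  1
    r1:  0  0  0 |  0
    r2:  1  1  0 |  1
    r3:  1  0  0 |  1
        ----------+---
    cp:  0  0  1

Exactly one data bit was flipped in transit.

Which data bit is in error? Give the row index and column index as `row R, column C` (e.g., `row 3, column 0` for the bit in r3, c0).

Recompute each row's even parity and compare to rp:
  r0: data parity 1, sent rp 1 → ok
  r1: data parity 0, sent rp 0 → ok
  r2: data parity 0, sent rp 1 → mismatch
  r3: data parity 1, sent rp 1 → ok
Recompute each column's even parity and compare to cp:
  c0: data parity 1, sent cp 0 → mismatch
  c1: data parity 0, sent cp 0 → ok
  c2: data parity 1, sent cp 1 → ok
Exactly one row (r2) and one column (c0) fail → the flipped bit is at their intersection.

row 2, column 0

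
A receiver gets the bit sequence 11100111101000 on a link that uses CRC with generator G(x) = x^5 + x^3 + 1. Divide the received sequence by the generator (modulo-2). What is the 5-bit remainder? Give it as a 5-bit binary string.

Modulo-2 division of 11100111101000 by 101001:
  pos 0: 111001 XOR 101001 = 010000
  pos 1: 100001 XOR 101001 = 001000
  pos 3: 100011 XOR 101001 = 001010
  pos 5: 101001 XOR 101001 = 000000
Remainder = 00000 (zero — the frame passes the CRC check).

00000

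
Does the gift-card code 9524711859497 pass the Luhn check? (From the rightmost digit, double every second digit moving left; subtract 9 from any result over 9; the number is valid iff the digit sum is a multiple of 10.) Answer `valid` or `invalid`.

From the right, keep odd positions and double even positions (subtract 9 from any doubled value over 9):
  doubled (positions 2,4,...): 9 9 7 2 8 1 → sum 36
  kept (positions 1,3,...): 7 4 5 1 7 2 9 → sum 35
Total = 71.
71 mod 10 = 1, so the number is invalid.

invalid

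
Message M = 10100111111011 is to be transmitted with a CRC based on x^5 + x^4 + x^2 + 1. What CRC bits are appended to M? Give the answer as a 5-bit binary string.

10111

Append 5 zeros: 1010011111101100000. Divide by 110101 (XOR where the leading bit is 1):
  pos 0: 101001 XOR 110101 = 011100
  pos 1: 111001 XOR 110101 = 001100
  pos 3: 110011 XOR 110101 = 000110
  pos 6: 110110 XOR 110101 = 000011
  pos 10: 111100 XOR 110101 = 001001
  pos 12: 100100 XOR 110101 = 010001
  pos 13: 100010 XOR 110101 = 010111
Remainder (last 5 bits) = 10111. This is the CRC / FCS.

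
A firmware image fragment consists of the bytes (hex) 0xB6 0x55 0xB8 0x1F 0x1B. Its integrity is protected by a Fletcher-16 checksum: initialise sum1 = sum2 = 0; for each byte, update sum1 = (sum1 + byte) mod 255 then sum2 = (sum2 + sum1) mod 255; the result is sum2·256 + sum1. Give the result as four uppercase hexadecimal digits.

Running sums (mod 255):
  after byte 0 (0xB6): sum1=182, sum2=182
  after byte 1 (0x55): sum1=12, sum2=194
  after byte 2 (0xB8): sum1=196, sum2=135
  after byte 3 (0x1F): sum1=227, sum2=107
  after byte 4 (0x1B): sum1=254, sum2=106
Checksum = sum2·256 + sum1 = 106·256 + 254 = 27390 = 0x6AFE.

6AFE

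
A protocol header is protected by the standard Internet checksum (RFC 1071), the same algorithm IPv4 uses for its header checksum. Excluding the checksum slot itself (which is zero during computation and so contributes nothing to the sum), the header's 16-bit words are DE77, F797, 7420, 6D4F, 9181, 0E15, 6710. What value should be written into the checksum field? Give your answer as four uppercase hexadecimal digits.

41D9

One's-complement addition (fold any carry out of bit 15 back into bit 0):
  0xDE77 + 0xF797 = 0x1D60E → wrap carry → 0xD60F
  0xD60F + 0x7420 = 0x14A2F → wrap carry → 0x4A30
  0x4A30 + 0x6D4F = 0x0B77F
  0xB77F + 0x9181 = 0x14900 → wrap carry → 0x4901
  0x4901 + 0x0E15 = 0x05716
  0x5716 + 0x6710 = 0x0BE26
One's-complement sum = 0xBE26.
Checksum = ~0xBE26 & 0xFFFF = 0x41D9.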